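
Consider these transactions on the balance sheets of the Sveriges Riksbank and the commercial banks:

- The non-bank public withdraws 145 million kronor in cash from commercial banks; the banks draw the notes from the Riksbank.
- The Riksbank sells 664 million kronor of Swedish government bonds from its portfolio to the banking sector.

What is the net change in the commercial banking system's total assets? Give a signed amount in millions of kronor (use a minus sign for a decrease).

Currency withdrawal 145 million kronor: bank balance sheets shrink → −145M.
OMO sale (to banks) 664 million kronor: just an asset swap on bank balance sheets → 0.
Net: −145 + 0 = -145 million.

-145 million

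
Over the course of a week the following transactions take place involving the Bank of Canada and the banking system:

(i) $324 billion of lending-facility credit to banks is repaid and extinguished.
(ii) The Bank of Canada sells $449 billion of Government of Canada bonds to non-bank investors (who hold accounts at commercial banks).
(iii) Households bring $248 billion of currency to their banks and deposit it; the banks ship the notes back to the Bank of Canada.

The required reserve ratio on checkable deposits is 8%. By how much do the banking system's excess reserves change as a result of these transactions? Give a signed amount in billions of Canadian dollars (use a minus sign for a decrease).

-$508.92 billion

Discount-window repayment $324 billion: reserves −$324B, deposits 0.
Asset sale (to non-banks) $449 billion: reserves −$449B, deposits −$449B.
Currency deposit $248 billion: reserves +$248B, deposits +$248B.
Totals: Δreserves = −$525B, Δdeposits = −$201B.
Δrequired reserves = 8% × −$201B = −$16.08B.
Δexcess reserves = Δreserves − Δrequired = −$525B − (−$16.08B) = -$508.92 billion.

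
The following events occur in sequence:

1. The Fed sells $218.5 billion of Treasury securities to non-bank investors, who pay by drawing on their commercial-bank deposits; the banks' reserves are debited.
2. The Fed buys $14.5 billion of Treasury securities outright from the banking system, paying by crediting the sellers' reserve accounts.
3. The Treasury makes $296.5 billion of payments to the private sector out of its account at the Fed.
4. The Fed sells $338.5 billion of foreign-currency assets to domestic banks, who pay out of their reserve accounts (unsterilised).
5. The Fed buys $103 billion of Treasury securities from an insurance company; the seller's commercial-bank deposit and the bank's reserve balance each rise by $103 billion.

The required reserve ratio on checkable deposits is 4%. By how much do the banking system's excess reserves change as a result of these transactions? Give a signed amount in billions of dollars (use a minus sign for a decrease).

Asset sale (to non-banks) $218.5 billion: reserves −$218.5B, deposits −$218.5B.
OMO purchase (from banks) $14.5 billion: reserves +$14.5B, deposits 0.
Government spending $296.5 billion: reserves +$296.5B, deposits +$296.5B.
FX sale $338.5 billion: reserves −$338.5B, deposits 0.
Asset purchase (from non-banks) $103 billion: reserves +$103B, deposits +$103B.
Totals: Δreserves = −$143B, Δdeposits = +$181B.
Δrequired reserves = 4% × +$181B = +$7.24B.
Δexcess reserves = Δreserves − Δrequired = −$143B − (+$7.24B) = -$150.24 billion.

-$150.24 billion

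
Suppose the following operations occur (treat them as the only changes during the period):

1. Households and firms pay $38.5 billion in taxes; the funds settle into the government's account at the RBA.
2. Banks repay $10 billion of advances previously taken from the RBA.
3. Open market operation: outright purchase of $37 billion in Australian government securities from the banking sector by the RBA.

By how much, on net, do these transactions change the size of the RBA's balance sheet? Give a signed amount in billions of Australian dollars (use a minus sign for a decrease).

+$27 billion

Government account inflow $38.5 billion: only the composition of liabilities changes → 0.
Discount-window repayment $10 billion: an RBA asset is shed → −$10B.
OMO purchase (from banks) $37 billion: an RBA asset is acquired → +$37B.
Net: 0 − 10 + 37 = +$27 billion.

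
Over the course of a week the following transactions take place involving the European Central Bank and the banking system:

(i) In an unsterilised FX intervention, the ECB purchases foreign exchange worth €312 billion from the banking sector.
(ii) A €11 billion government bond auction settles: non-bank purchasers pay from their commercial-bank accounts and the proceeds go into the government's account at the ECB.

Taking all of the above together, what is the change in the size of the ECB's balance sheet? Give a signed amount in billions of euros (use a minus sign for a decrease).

+€312 billion

FX purchase €312 billion: an ECB asset is acquired → +€312B.
Government account inflow €11 billion: only the composition of liabilities changes → 0.
Net: 312 + 0 = +€312 billion.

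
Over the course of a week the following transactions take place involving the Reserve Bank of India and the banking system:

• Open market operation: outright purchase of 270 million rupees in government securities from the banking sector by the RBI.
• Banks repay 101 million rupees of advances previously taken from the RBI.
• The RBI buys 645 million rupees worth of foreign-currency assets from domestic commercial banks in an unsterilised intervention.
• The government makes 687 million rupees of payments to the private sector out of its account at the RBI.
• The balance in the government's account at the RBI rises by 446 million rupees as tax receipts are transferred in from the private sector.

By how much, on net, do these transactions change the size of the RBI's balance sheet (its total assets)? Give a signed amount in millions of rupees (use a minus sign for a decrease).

+814 million

RBI balance sheet:
  Assets:      Securities +270M, Loans to banks −101M, Foreign assets +645M
  Liabilities: Bank reserves +1055M, Government deposits −241M
Change in total RBI assets = +814 million.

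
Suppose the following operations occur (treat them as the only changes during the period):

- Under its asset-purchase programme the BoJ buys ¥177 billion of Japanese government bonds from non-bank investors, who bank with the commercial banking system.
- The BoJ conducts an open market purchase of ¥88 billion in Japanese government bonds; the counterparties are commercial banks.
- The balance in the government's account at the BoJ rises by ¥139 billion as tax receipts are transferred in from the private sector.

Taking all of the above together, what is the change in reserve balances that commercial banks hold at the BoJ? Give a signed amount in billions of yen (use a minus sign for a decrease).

+¥126 billion

Asset purchase (from non-banks) ¥177 billion: the BoJ pays by crediting reserve accounts → +¥177B.
OMO purchase (from banks) ¥88 billion: the BoJ pays by crediting reserve accounts → +¥88B.
Government account inflow ¥139 billion: funds move from bank reserves into the government account → −¥139B.
Net: 177 + 88 − 139 = +¥126 billion.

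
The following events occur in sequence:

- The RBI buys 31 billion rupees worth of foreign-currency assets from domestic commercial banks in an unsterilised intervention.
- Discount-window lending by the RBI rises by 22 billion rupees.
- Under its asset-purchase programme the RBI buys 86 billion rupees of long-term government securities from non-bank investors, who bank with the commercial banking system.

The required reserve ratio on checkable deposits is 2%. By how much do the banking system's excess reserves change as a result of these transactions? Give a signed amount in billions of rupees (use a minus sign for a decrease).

+137.28 billion

FX purchase 31 billion rupees: reserves +31B, deposits 0.
Discount-window loan 22 billion rupees: reserves +22B, deposits 0.
Asset purchase (from non-banks) 86 billion rupees: reserves +86B, deposits +86B.
Totals: Δreserves = +139B, Δdeposits = +86B.
Δrequired reserves = 2% × +86B = +1.72B.
Δexcess reserves = Δreserves − Δrequired = +139B − (+1.72B) = +137.28 billion.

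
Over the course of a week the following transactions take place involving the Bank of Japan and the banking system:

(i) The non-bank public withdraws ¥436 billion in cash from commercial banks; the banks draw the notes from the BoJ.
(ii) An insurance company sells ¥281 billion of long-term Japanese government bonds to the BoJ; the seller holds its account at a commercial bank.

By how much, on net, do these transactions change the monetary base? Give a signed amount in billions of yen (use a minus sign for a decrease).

BoJ balance sheet:
  Assets:      Securities +¥281B
  Liabilities: Bank reserves −¥155B, Currency in circulation +¥436B
Commercial banking system:
  Assets:      Reserves at CB −¥155B
  Liabilities: Checkable deposits −¥155B
Monetary base = currency + reserves: +¥436B + (−¥155B) = +¥281 billion.

+¥281 billion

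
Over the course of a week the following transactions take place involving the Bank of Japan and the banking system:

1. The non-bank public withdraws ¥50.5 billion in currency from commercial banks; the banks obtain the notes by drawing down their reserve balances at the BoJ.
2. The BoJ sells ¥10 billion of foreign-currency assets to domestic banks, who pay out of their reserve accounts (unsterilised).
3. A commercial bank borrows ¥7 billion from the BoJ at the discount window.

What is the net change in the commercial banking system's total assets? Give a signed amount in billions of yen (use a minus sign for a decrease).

BoJ balance sheet:
  Assets:      Loans to banks +¥7B, Foreign assets −¥10B
  Liabilities: Bank reserves −¥53.5B, Currency in circulation +¥50.5B
Commercial banking system:
  Assets:      Reserves at CB −¥53.5B, Foreign assets +¥10B
  Liabilities: Checkable deposits −¥50.5B, Borrowings from CB +¥7B
Change in total bank assets = -¥43.5 billion.

-¥43.5 billion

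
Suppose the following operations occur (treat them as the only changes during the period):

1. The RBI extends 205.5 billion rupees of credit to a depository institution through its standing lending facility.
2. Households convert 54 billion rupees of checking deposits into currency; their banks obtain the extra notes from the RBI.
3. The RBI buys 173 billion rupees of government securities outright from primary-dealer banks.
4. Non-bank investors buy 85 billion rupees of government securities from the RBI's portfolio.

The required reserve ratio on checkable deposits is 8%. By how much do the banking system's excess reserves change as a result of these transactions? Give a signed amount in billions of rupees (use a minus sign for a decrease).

Discount-window loan 205.5 billion rupees: reserves +205.5B, deposits 0.
Currency withdrawal 54 billion rupees: reserves −54B, deposits −54B.
OMO purchase (from banks) 173 billion rupees: reserves +173B, deposits 0.
Asset sale (to non-banks) 85 billion rupees: reserves −85B, deposits −85B.
Totals: Δreserves = +239.5B, Δdeposits = −139B.
Δrequired reserves = 8% × −139B = −11.12B.
Δexcess reserves = Δreserves − Δrequired = +239.5B − (−11.12B) = +250.62 billion.

+250.62 billion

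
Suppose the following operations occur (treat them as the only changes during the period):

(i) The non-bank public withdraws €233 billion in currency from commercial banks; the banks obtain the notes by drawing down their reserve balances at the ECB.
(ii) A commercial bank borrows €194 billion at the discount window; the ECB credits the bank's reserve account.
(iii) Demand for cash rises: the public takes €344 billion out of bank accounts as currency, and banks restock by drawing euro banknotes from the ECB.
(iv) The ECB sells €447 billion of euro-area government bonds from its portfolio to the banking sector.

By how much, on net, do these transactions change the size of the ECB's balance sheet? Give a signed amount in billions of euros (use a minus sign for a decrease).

-€253 billion

ECB balance sheet:
  Assets:      Securities −€447B, Loans to banks +€194B
  Liabilities: Bank reserves −€830B, Currency in circulation +€577B
Change in total ECB assets = -€253 billion.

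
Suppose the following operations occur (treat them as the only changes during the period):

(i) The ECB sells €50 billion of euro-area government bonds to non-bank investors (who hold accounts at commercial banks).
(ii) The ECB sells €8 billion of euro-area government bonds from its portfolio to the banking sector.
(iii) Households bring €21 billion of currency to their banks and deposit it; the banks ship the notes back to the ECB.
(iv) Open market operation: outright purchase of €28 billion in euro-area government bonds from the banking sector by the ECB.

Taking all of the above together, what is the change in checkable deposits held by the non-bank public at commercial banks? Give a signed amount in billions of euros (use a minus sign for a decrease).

-€29 billion

Asset sale (to non-banks) €50 billion: non-bank counterparties' bank balances fall → −€50B.
OMO sale (to banks) €8 billion: the counterparty is a bank, so public deposits are unchanged → 0.
Currency deposit €21 billion: non-bank counterparties' bank balances rise → +€21B.
OMO purchase (from banks) €28 billion: the counterparty is a bank, so public deposits are unchanged → 0.
Net: −50 + 0 + 21 + 0 = -€29 billion.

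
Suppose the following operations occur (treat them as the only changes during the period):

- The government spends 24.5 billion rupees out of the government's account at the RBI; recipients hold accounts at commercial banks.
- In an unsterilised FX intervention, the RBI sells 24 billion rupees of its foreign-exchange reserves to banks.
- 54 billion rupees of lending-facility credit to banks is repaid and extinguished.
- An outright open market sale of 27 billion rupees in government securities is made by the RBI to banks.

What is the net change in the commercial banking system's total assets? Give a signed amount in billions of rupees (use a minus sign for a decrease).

Government spending 24.5 billion rupees: bank balance sheets expand → +24.5B.
FX sale 24 billion rupees: just an asset swap on bank balance sheets → 0.
Discount-window repayment 54 billion rupees: bank balance sheets shrink → −54B.
OMO sale (to banks) 27 billion rupees: just an asset swap on bank balance sheets → 0.
Net: 24.5 + 0 − 54 + 0 = -29.5 billion.

-29.5 billion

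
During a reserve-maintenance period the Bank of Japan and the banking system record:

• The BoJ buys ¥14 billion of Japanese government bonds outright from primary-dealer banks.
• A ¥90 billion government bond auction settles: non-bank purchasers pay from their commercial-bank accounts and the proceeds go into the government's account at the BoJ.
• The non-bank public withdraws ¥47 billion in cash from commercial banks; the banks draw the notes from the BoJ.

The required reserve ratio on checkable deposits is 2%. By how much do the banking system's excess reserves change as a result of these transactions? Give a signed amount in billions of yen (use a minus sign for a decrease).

OMO purchase (from banks) ¥14 billion: reserves +¥14B, deposits 0.
Government account inflow ¥90 billion: reserves −¥90B, deposits −¥90B.
Currency withdrawal ¥47 billion: reserves −¥47B, deposits −¥47B.
Totals: Δreserves = −¥123B, Δdeposits = −¥137B.
Δrequired reserves = 2% × −¥137B = −¥2.74B.
Δexcess reserves = Δreserves − Δrequired = −¥123B − (−¥2.74B) = -¥120.26 billion.

-¥120.26 billion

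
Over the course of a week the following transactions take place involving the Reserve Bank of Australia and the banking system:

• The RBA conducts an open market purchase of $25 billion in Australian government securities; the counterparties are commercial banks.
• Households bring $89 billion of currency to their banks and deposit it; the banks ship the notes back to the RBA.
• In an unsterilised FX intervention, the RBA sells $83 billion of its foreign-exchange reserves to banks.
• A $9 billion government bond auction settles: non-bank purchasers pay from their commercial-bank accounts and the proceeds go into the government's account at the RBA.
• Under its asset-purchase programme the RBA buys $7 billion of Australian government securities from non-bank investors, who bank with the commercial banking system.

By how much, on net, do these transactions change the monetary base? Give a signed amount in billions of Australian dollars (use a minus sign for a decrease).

RBA balance sheet:
  Assets:      Securities +$32B, Foreign assets −$83B
  Liabilities: Bank reserves +$29B, Currency in circulation −$89B, Government deposits +$9B
Commercial banking system:
  Assets:      Reserves at CB +$29B, Securities −$25B, Foreign assets +$83B
  Liabilities: Checkable deposits +$87B
Monetary base = currency + reserves: −$89B + (+$29B) = -$60 billion.

-$60 billion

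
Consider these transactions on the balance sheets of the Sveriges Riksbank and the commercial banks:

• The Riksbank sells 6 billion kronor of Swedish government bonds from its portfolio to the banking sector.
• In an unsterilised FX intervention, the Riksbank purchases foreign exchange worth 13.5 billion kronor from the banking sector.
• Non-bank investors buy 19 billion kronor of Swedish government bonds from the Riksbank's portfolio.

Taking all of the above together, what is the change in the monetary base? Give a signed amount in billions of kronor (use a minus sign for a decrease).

OMO sale (to banks) 6 billion kronor: Riksbank balance sheet contracts → −6B.
FX purchase 13.5 billion kronor: Riksbank balance sheet expands → +13.5B.
Asset sale (to non-banks) 19 billion kronor: Riksbank balance sheet contracts → −19B.
Net: −6 + 13.5 − 19 = -11.5 billion.

-11.5 billion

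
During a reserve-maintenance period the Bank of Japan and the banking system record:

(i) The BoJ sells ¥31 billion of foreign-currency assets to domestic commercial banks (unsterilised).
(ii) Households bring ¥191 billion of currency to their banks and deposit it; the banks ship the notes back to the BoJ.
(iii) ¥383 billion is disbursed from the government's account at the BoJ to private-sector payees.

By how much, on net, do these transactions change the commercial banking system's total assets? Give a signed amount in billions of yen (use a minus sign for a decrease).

BoJ balance sheet:
  Assets:      Foreign assets −¥31B
  Liabilities: Bank reserves +¥543B, Currency in circulation −¥191B, Government deposits −¥383B
Commercial banking system:
  Assets:      Reserves at CB +¥543B, Foreign assets +¥31B
  Liabilities: Checkable deposits +¥574B
Change in total bank assets = +¥574 billion.

+¥574 billion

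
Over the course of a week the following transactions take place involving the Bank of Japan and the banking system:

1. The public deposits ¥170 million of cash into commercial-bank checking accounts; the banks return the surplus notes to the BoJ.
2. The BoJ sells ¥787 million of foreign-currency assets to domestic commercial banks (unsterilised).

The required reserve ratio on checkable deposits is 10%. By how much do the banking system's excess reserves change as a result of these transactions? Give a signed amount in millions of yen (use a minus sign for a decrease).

Currency deposit ¥170 million: reserves +¥170M, deposits +¥170M.
FX sale ¥787 million: reserves −¥787M, deposits 0.
Totals: Δreserves = −¥617M, Δdeposits = +¥170M.
Δrequired reserves = 10% × +¥170M = +¥17M.
Δexcess reserves = Δreserves − Δrequired = −¥617M − (+¥17M) = -¥634 million.

-¥634 million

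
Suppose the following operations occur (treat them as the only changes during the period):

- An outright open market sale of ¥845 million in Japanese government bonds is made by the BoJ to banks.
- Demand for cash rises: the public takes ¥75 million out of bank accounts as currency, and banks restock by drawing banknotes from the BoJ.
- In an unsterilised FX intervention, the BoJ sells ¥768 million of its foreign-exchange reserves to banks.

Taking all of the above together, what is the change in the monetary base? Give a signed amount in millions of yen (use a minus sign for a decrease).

-¥1613 million

OMO sale (to banks) ¥845 million: BoJ balance sheet contracts → −¥845M.
Currency withdrawal ¥75 million: just a shift between currency and reserves — both are base money → 0.
FX sale ¥768 million: BoJ balance sheet contracts → −¥768M.
Net: −845 + 0 − 768 = -¥1613 million.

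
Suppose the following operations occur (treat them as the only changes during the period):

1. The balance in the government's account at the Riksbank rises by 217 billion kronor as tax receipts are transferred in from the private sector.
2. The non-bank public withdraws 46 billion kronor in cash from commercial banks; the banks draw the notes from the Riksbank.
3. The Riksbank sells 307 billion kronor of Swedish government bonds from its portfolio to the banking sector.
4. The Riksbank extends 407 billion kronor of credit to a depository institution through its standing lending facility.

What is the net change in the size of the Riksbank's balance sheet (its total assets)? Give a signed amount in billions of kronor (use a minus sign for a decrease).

+100 billion

Government account inflow 217 billion kronor: only the composition of liabilities changes → 0.
Currency withdrawal 46 billion kronor: only the composition of liabilities changes → 0.
OMO sale (to banks) 307 billion kronor: a Riksbank asset is shed → −307B.
Discount-window loan 407 billion kronor: a Riksbank asset is acquired → +407B.
Net: 0 + 0 − 307 + 407 = +100 billion.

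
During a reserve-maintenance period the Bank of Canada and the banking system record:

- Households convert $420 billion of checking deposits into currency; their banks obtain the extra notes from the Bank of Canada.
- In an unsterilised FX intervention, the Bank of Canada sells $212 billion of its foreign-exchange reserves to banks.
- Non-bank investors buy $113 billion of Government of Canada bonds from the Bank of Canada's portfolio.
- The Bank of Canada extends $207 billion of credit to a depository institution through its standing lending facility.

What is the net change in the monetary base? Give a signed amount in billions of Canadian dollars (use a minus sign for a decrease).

Bank of Canada balance sheet:
  Assets:      Securities −$113B, Loans to banks +$207B, Foreign assets −$212B
  Liabilities: Bank reserves −$538B, Currency in circulation +$420B
Monetary base = currency + reserves: +$420B + (−$538B) = -$118 billion.

-$118 billion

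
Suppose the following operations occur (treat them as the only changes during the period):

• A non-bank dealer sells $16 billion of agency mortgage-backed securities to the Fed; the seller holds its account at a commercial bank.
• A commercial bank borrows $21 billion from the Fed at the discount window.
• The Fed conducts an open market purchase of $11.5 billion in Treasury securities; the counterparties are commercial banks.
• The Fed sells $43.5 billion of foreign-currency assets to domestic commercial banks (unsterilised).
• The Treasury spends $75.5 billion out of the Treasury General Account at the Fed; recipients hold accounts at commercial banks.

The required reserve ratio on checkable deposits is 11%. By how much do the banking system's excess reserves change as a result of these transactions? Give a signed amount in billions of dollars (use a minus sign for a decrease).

+$70.435 billion

Asset purchase (from non-banks) $16 billion: reserves +$16B, deposits +$16B.
Discount-window loan $21 billion: reserves +$21B, deposits 0.
OMO purchase (from banks) $11.5 billion: reserves +$11.5B, deposits 0.
FX sale $43.5 billion: reserves −$43.5B, deposits 0.
Government spending $75.5 billion: reserves +$75.5B, deposits +$75.5B.
Totals: Δreserves = +$80.5B, Δdeposits = +$91.5B.
Δrequired reserves = 11% × +$91.5B = +$10.065B.
Δexcess reserves = Δreserves − Δrequired = +$80.5B − (+$10.065B) = +$70.435 billion.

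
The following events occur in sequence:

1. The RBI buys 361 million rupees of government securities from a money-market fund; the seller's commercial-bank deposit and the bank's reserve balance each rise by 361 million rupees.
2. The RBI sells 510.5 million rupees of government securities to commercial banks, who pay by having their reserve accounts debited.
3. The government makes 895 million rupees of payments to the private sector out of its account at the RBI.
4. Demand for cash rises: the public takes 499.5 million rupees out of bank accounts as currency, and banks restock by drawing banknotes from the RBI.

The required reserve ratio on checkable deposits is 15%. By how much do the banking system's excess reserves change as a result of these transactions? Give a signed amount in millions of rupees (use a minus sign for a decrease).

+132.525 million

Asset purchase (from non-banks) 361 million rupees: reserves +361M, deposits +361M.
OMO sale (to banks) 510.5 million rupees: reserves −510.5M, deposits 0.
Government spending 895 million rupees: reserves +895M, deposits +895M.
Currency withdrawal 499.5 million rupees: reserves −499.5M, deposits −499.5M.
Totals: Δreserves = +246M, Δdeposits = +756.5M.
Δrequired reserves = 15% × +756.5M = +113.475M.
Δexcess reserves = Δreserves − Δrequired = +246M − (+113.475M) = +132.525 million.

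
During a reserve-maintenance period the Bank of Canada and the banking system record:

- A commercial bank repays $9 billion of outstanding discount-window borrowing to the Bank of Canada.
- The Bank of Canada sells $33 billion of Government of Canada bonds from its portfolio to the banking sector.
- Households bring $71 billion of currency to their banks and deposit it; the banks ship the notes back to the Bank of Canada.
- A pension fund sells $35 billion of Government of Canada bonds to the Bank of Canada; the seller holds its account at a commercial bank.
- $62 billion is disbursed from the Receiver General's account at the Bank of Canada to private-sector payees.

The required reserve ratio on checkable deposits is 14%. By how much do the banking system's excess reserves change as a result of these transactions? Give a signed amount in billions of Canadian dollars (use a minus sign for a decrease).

Discount-window repayment $9 billion: reserves −$9B, deposits 0.
OMO sale (to banks) $33 billion: reserves −$33B, deposits 0.
Currency deposit $71 billion: reserves +$71B, deposits +$71B.
Asset purchase (from non-banks) $35 billion: reserves +$35B, deposits +$35B.
Government spending $62 billion: reserves +$62B, deposits +$62B.
Totals: Δreserves = +$126B, Δdeposits = +$168B.
Δrequired reserves = 14% × +$168B = +$23.52B.
Δexcess reserves = Δreserves − Δrequired = +$126B − (+$23.52B) = +$102.48 billion.

+$102.48 billion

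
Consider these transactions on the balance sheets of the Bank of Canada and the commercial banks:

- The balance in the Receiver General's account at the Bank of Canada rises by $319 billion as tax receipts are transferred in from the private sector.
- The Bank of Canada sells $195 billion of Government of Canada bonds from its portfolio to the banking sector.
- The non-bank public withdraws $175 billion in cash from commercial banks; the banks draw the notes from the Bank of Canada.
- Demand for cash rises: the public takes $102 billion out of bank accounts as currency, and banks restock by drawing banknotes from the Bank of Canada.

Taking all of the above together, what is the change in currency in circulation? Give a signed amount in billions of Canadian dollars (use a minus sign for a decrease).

Government account inflow $319 billion: no currency enters or leaves circulation → 0.
OMO sale (to banks) $195 billion: no currency enters or leaves circulation → 0.
Currency withdrawal $175 billion: notes leave the central bank → +$175B.
Currency withdrawal $102 billion: notes leave the central bank → +$102B.
Net: 0 + 0 + 175 + 102 = +$277 billion.

+$277 billion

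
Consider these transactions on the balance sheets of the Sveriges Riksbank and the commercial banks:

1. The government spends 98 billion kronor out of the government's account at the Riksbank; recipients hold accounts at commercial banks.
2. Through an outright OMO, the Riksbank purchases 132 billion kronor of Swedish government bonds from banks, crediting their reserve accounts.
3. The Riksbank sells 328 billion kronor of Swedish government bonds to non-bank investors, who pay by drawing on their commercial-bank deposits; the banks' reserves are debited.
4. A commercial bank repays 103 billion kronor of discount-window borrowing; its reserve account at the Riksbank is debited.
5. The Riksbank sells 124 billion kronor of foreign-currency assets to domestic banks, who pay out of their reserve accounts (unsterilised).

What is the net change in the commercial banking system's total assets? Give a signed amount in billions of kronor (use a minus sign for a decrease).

Riksbank balance sheet:
  Assets:      Securities −196B, Loans to banks −103B, Foreign assets −124B
  Liabilities: Bank reserves −325B, Government deposits −98B
Commercial banking system:
  Assets:      Reserves at CB −325B, Securities −132B, Foreign assets +124B
  Liabilities: Checkable deposits −230B, Borrowings from CB −103B
Change in total bank assets = -333 billion.

-333 billion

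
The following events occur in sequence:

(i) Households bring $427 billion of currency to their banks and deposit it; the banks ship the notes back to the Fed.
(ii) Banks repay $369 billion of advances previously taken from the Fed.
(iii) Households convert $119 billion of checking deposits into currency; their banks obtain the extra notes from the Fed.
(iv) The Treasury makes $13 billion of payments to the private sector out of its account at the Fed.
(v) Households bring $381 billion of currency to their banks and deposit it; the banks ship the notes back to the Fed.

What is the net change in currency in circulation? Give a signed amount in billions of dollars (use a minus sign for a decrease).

-$689 billion

Fed balance sheet:
  Assets:      Loans to banks −$369B
  Liabilities: Bank reserves +$333B, Currency in circulation −$689B, Government deposits −$13B
Commercial banking system:
  Assets:      Reserves at CB +$333B
  Liabilities: Checkable deposits +$702B, Borrowings from CB −$369B
So the change in currency in circulation is -$689 billion.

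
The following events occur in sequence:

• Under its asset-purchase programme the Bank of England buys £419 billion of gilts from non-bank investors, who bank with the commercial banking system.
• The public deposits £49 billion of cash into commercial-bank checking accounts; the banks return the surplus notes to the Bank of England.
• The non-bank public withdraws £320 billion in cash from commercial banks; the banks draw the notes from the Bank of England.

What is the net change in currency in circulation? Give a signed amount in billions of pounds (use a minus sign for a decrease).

Bank of England balance sheet:
  Assets:      Securities +£419B
  Liabilities: Bank reserves +£148B, Currency in circulation +£271B
So the change in currency in circulation is +£271 billion.

+£271 billion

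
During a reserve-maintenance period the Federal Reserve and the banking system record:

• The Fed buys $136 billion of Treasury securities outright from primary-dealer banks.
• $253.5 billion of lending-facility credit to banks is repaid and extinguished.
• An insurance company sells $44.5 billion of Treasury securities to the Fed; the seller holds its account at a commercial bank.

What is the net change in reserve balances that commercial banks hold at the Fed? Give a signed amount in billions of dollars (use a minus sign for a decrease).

OMO purchase (from banks) $136 billion: the Fed pays by crediting reserve accounts → +$136B.
Discount-window repayment $253.5 billion: repayment is debited from reserves → −$253.5B.
Asset purchase (from non-banks) $44.5 billion: the Fed pays by crediting reserve accounts → +$44.5B.
Net: 136 − 253.5 + 44.5 = -$73 billion.

-$73 billion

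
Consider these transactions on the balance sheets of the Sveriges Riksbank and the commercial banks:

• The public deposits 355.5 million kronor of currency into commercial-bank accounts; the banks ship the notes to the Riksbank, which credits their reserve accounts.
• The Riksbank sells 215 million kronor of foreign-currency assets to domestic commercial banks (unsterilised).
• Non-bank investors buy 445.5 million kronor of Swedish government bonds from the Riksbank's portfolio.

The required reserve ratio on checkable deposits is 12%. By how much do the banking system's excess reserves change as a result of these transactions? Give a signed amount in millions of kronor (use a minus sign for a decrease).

Currency deposit 355.5 million kronor: reserves +355.5M, deposits +355.5M.
FX sale 215 million kronor: reserves −215M, deposits 0.
Asset sale (to non-banks) 445.5 million kronor: reserves −445.5M, deposits −445.5M.
Totals: Δreserves = −305M, Δdeposits = −90M.
Δrequired reserves = 12% × −90M = −10.8M.
Δexcess reserves = Δreserves − Δrequired = −305M − (−10.8M) = -294.2 million.

-294.2 million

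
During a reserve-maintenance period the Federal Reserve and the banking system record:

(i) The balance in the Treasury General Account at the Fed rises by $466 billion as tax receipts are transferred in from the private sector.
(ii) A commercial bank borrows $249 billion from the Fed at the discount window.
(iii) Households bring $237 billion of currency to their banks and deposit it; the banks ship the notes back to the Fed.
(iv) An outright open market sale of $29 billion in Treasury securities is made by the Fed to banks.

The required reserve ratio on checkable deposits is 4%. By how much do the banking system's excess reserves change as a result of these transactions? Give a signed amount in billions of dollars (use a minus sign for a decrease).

+$0.16 billion

Government account inflow $466 billion: reserves −$466B, deposits −$466B.
Discount-window loan $249 billion: reserves +$249B, deposits 0.
Currency deposit $237 billion: reserves +$237B, deposits +$237B.
OMO sale (to banks) $29 billion: reserves −$29B, deposits 0.
Totals: Δreserves = −$9B, Δdeposits = −$229B.
Δrequired reserves = 4% × −$229B = −$9.16B.
Δexcess reserves = Δreserves − Δrequired = −$9B − (−$9.16B) = +$0.16 billion.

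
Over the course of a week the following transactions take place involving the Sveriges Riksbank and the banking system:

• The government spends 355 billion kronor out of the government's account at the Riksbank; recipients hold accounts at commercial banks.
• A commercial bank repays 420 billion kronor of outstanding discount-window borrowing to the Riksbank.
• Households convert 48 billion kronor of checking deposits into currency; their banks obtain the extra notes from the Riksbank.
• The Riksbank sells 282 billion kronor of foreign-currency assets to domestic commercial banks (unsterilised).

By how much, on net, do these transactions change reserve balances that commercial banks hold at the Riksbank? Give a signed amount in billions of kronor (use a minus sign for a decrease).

Government spending 355 billion kronor: government payments flow into bank reserve accounts → +355B.
Discount-window repayment 420 billion kronor: repayment is debited from reserves → −420B.
Currency withdrawal 48 billion kronor: banks swap reserves for currency → −48B.
FX sale 282 billion kronor: the buying banks pay out of their reserve balances → −282B.
Net: 355 − 420 − 48 − 282 = -395 billion.

-395 billion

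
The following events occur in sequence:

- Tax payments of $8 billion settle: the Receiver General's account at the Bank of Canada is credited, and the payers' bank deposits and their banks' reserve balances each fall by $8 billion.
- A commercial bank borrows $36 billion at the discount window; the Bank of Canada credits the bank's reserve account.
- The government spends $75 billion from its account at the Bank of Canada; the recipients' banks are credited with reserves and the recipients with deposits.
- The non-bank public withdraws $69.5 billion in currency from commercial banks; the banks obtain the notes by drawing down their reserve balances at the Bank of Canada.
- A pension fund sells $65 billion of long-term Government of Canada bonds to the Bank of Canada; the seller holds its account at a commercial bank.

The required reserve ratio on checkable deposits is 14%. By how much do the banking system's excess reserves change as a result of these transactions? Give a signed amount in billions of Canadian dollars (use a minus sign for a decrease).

+$89.75 billion

Government account inflow $8 billion: reserves −$8B, deposits −$8B.
Discount-window loan $36 billion: reserves +$36B, deposits 0.
Government spending $75 billion: reserves +$75B, deposits +$75B.
Currency withdrawal $69.5 billion: reserves −$69.5B, deposits −$69.5B.
Asset purchase (from non-banks) $65 billion: reserves +$65B, deposits +$65B.
Totals: Δreserves = +$98.5B, Δdeposits = +$62.5B.
Δrequired reserves = 14% × +$62.5B = +$8.75B.
Δexcess reserves = Δreserves − Δrequired = +$98.5B − (+$8.75B) = +$89.75 billion.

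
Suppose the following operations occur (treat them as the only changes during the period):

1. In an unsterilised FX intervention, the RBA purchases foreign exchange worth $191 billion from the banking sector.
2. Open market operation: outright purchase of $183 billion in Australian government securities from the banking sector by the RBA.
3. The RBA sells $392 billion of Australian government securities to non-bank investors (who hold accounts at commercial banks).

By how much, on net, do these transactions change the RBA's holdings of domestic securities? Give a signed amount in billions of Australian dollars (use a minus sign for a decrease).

-$209 billion

RBA balance sheet:
  Assets:      Securities −$209B, Foreign assets +$191B
  Liabilities: Bank reserves −$18B
So the change in the RBA's holdings of domestic securities is -$209 billion.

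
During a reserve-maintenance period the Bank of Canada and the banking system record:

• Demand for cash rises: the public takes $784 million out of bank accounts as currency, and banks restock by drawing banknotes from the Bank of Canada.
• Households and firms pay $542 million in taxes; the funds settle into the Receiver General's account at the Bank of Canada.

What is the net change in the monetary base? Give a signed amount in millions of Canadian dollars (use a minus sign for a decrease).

Bank of Canada balance sheet:
  Assets:      no change
  Liabilities: Bank reserves −$1326M, Currency in circulation +$784M, Government deposits +$542M
Monetary base = currency + reserves: +$784M + (−$1326M) = -$542 million.

-$542 million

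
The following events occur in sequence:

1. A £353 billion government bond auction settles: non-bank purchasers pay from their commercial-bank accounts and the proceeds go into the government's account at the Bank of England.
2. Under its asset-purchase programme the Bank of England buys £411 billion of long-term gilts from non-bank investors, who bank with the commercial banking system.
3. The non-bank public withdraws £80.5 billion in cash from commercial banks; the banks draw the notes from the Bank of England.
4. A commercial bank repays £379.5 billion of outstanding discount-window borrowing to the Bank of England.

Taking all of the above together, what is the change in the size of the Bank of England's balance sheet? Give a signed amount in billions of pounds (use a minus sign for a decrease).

+£31.5 billion

Bank of England balance sheet:
  Assets:      Securities +£411B, Loans to banks −£379.5B
  Liabilities: Bank reserves −£402B, Currency in circulation +£80.5B, Government deposits +£353B
Commercial banking system:
  Assets:      Reserves at CB −£402B
  Liabilities: Checkable deposits −£22.5B, Borrowings from CB −£379.5B
Change in total Bank of England assets = +£31.5 billion.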